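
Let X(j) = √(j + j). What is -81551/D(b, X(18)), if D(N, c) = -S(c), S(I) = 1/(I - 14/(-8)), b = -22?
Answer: 2528081/4 ≈ 6.3202e+5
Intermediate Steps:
X(j) = √2*√j (X(j) = √(2*j) = √2*√j)
S(I) = 1/(7/4 + I) (S(I) = 1/(I - 14*(-⅛)) = 1/(I + 7/4) = 1/(7/4 + I))
D(N, c) = -4/(7 + 4*c)
-81551/D(b, X(18)) = -81551/((-4/(7 + 4*(√2*√18)))) = -81551/((-4/(7 + 4*(√2*(3*√2))))) = -81551/((-4/(7 + 4*6))) = -81551/((-4/(7 + 24))) = -81551/((-4/31)) = -81551/((-4*1/31)) = -81551/(-4/31) = -81551*(-31/4) = 2528081/4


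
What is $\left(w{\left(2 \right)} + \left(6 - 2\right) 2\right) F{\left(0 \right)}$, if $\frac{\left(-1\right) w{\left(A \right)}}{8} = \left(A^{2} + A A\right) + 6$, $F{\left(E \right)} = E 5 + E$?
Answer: $0$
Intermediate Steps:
$F{\left(E \right)} = 6 E$ ($F{\left(E \right)} = 5 E + E = 6 E$)
$w{\left(A \right)} = -48 - 16 A^{2}$ ($w{\left(A \right)} = - 8 \left(\left(A^{2} + A A\right) + 6\right) = - 8 \left(\left(A^{2} + A^{2}\right) + 6\right) = - 8 \left(2 A^{2} + 6\right) = - 8 \left(6 + 2 A^{2}\right) = -48 - 16 A^{2}$)
$\left(w{\left(2 \right)} + \left(6 - 2\right) 2\right) F{\left(0 \right)} = \left(\left(-48 - 16 \cdot 2^{2}\right) + \left(6 - 2\right) 2\right) 6 \cdot 0 = \left(\left(-48 - 64\right) + \left(6 - 2\right) 2\right) 0 = \left(\left(-48 - 64\right) + 4 \cdot 2\right) 0 = \left(-112 + 8\right) 0 = \left(-104\right) 0 = 0$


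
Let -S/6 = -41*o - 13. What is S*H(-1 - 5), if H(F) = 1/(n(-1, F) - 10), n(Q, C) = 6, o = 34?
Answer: -4221/2 ≈ -2110.5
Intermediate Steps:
S = 8442 (S = -6*(-41*34 - 13) = -6*(-1394 - 13) = -6*(-1407) = 8442)
H(F) = -¼ (H(F) = 1/(6 - 10) = 1/(-4) = -¼)
S*H(-1 - 5) = 8442*(-¼) = -4221/2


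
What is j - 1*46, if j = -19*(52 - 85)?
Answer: 581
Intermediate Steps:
j = 627 (j = -19*(-33) = 627)
j - 1*46 = 627 - 1*46 = 627 - 46 = 581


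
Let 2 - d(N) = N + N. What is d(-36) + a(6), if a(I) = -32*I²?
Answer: -1078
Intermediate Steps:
d(N) = 2 - 2*N (d(N) = 2 - (N + N) = 2 - 2*N)
d(-36) + a(6) = (2 - 2*(-36)) - 32*6² = (2 + 72) - 32*36 = 74 - 1152 = -1078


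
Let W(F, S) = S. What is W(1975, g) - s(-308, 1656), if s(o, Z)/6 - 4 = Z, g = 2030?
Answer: -7930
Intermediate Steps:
s(o, Z) = 24 + 6*Z
W(1975, g) - s(-308, 1656) = 2030 - (24 + 6*1656) = 2030 - (24 + 9936) = 2030 - 1*9960 = 2030 - 9960 = -7930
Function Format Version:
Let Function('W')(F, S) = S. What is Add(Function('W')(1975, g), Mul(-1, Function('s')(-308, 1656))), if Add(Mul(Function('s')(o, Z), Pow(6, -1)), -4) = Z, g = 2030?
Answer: -7930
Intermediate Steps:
Function('s')(o, Z) = Add(24, Mul(6, Z))
Add(Function('W')(1975, g), Mul(-1, Function('s')(-308, 1656))) = Add(2030, Mul(-1, Add(24, Mul(6, 1656)))) = Add(2030, Mul(-1, Add(24, 9936))) = Add(2030, Mul(-1, 9960)) = Add(2030, -9960) = -7930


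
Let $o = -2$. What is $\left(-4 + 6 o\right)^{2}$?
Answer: $256$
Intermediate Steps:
$\left(-4 + 6 o\right)^{2} = \left(-4 + 6 \left(-2\right)\right)^{2} = \left(-4 - 12\right)^{2} = \left(-16\right)^{2} = 256$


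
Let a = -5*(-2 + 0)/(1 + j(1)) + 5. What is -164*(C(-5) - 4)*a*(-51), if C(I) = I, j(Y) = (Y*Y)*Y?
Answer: -752760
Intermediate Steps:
j(Y) = Y³ (j(Y) = Y²*Y = Y³)
a = 10 (a = -5*(-2 + 0)/(1 + 1³) + 5 = -(-10)/(1 + 1) + 5 = -(-10)/2 + 5 = -5*(-1) + 5 = 5 + 5 = 10)
-164*(C(-5) - 4)*a*(-51) = -164*(-5 - 4)*10*(-51) = -(-1476)*10*(-51) = -164*(-90)*(-51) = 14760*(-51) = -752760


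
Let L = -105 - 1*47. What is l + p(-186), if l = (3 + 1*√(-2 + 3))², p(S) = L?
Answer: -136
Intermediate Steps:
L = -152 (L = -105 - 47 = -152)
p(S) = -152
l = 16 (l = (3 + 1*√1)² = (3 + 1*1)² = (3 + 1)² = 4² = 16)
l + p(-186) = 16 - 152 = -136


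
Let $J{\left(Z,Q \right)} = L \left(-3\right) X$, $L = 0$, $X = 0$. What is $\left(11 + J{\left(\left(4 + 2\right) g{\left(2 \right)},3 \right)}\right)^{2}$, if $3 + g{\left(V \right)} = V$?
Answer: $121$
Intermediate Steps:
$g{\left(V \right)} = -3 + V$
$J{\left(Z,Q \right)} = 0$ ($J{\left(Z,Q \right)} = 0 \left(-3\right) 0 = 0 \cdot 0 = 0$)
$\left(11 + J{\left(\left(4 + 2\right) g{\left(2 \right)},3 \right)}\right)^{2} = \left(11 + 0\right)^{2} = 11^{2} = 121$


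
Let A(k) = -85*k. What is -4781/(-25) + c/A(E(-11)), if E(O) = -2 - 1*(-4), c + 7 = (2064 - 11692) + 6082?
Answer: 10607/50 ≈ 212.14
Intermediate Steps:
c = -3553 (c = -7 + ((2064 - 11692) + 6082) = -7 + (-9628 + 6082) = -7 - 3546 = -3553)
E(O) = 2 (E(O) = -2 + 4 = 2)
-4781/(-25) + c/A(E(-11)) = -4781/(-25) - 3553/((-85*2)) = -4781*(-1/25) - 3553/(-170) = 4781/25 - 3553*(-1/170) = 4781/25 + 209/10 = 10607/50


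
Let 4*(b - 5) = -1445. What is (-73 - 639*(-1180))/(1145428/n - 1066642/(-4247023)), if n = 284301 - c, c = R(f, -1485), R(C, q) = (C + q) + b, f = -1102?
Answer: 3679059110302624037/20684183368610 ≈ 1.7787e+5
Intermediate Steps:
b = -1425/4 (b = 5 + (1/4)*(-1445) = 5 - 1445/4 = -1425/4 ≈ -356.25)
R(C, q) = -1425/4 + C + q (R(C, q) = (C + q) - 1425/4 = -1425/4 + C + q)
c = -11773/4 (c = -1425/4 - 1102 - 1485 = -11773/4 ≈ -2943.3)
n = 1148977/4 (n = 284301 - 1*(-11773/4) = 284301 + 11773/4 = 1148977/4 ≈ 2.8724e+5)
(-73 - 639*(-1180))/(1145428/n - 1066642/(-4247023)) = (-73 - 639*(-1180))/(1145428/(1148977/4) - 1066642/(-4247023)) = (-73 + 754020)/(1145428*(4/1148977) - 1066642*(-1/4247023)) = 753947/(4581712/1148977 + 1066642/4247023) = 753947/(20684183368610/4879731745471) = 753947*(4879731745471/20684183368610) = 3679059110302624037/20684183368610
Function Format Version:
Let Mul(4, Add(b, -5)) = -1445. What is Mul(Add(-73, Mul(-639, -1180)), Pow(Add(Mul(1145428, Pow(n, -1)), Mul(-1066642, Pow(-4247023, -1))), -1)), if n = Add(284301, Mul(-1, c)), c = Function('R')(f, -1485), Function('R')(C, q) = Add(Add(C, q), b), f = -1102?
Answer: Rational(3679059110302624037, 20684183368610) ≈ 1.7787e+5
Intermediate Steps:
b = Rational(-1425, 4) (b = Add(5, Mul(Rational(1, 4), -1445)) = Add(5, Rational(-1445, 4)) = Rational(-1425, 4) ≈ -356.25)
Function('R')(C, q) = Add(Rational(-1425, 4), C, q) (Function('R')(C, q) = Add(Add(C, q), Rational(-1425, 4)) = Add(Rational(-1425, 4), C, q))
c = Rational(-11773, 4) (c = Add(Rational(-1425, 4), -1102, -1485) = Rational(-11773, 4) ≈ -2943.3)
n = Rational(1148977, 4) (n = Add(284301, Mul(-1, Rational(-11773, 4))) = Add(284301, Rational(11773, 4)) = Rational(1148977, 4) ≈ 2.8724e+5)
Mul(Add(-73, Mul(-639, -1180)), Pow(Add(Mul(1145428, Pow(n, -1)), Mul(-1066642, Pow(-4247023, -1))), -1)) = Mul(Add(-73, Mul(-639, -1180)), Pow(Add(Mul(1145428, Pow(Rational(1148977, 4), -1)), Mul(-1066642, Pow(-4247023, -1))), -1)) = Mul(Add(-73, 754020), Pow(Add(Mul(1145428, Rational(4, 1148977)), Mul(-1066642, Rational(-1, 4247023))), -1)) = Mul(753947, Pow(Add(Rational(4581712, 1148977), Rational(1066642, 4247023)), -1)) = Mul(753947, Pow(Rational(20684183368610, 4879731745471), -1)) = Mul(753947, Rational(4879731745471, 20684183368610)) = Rational(3679059110302624037, 20684183368610)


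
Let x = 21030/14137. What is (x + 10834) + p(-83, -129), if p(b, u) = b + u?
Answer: 150184244/14137 ≈ 10623.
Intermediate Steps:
x = 21030/14137 (x = 21030*(1/14137) = 21030/14137 ≈ 1.4876)
(x + 10834) + p(-83, -129) = (21030/14137 + 10834) + (-83 - 129) = 153181288/14137 - 212 = 150184244/14137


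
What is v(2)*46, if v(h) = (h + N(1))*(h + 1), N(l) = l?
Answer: 414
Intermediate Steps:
v(h) = (1 + h)**2 (v(h) = (h + 1)*(h + 1) = (1 + h)*(1 + h) = (1 + h)**2)
v(2)*46 = (1 + 2**2 + 2*2)*46 = (1 + 4 + 4)*46 = 9*46 = 414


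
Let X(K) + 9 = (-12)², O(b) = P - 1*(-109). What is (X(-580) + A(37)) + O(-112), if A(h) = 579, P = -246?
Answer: 577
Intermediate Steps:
O(b) = -137 (O(b) = -246 - 1*(-109) = -246 + 109 = -137)
X(K) = 135 (X(K) = -9 + (-12)² = -9 + 144 = 135)
(X(-580) + A(37)) + O(-112) = (135 + 579) - 137 = 714 - 137 = 577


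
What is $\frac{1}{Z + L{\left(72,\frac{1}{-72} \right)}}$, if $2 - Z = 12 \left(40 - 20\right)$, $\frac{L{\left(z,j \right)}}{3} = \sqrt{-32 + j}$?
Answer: $- \frac{1904}{455457} - \frac{2 i \sqrt{4610}}{455457} \approx -0.0041804 - 0.00029815 i$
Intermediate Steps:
$L{\left(z,j \right)} = 3 \sqrt{-32 + j}$
$Z = -238$ ($Z = 2 - 12 \left(40 - 20\right) = 2 - 12 \cdot 20 = 2 - 240 = -238$)
$\frac{1}{Z + L{\left(72,\frac{1}{-72} \right)}} = \frac{1}{-238 + 3 \sqrt{-32 + \frac{1}{-72}}} = \frac{1}{-238 + 3 \sqrt{-32 - \frac{1}{72}}} = \frac{1}{-238 + 3 \sqrt{- \frac{2305}{72}}} = \frac{1}{-238 + 3 \frac{i \sqrt{4610}}{12}} = \frac{1}{-238 + \frac{i \sqrt{4610}}{4}}$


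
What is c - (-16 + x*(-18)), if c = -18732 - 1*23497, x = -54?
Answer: -43185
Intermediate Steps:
c = -42229 (c = -18732 - 23497 = -42229)
c - (-16 + x*(-18)) = -42229 - (-16 - 54*(-18)) = -42229 - (-16 + 972) = -42229 - 1*956 = -42229 - 956 = -43185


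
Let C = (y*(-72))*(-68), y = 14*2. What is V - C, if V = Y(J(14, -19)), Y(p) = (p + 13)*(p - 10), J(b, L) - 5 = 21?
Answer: -136464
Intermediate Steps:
J(b, L) = 26 (J(b, L) = 5 + 21 = 26)
y = 28
Y(p) = (-10 + p)*(13 + p) (Y(p) = (13 + p)*(-10 + p) = (-10 + p)*(13 + p))
C = 137088 (C = (28*(-72))*(-68) = -2016*(-68) = 137088)
V = 624 (V = -130 + 26² + 3*26 = -130 + 676 + 78 = 624)
V - C = 624 - 1*137088 = 624 - 137088 = -136464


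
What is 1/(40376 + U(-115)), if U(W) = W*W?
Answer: 1/53601 ≈ 1.8656e-5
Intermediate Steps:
U(W) = W²
1/(40376 + U(-115)) = 1/(40376 + (-115)²) = 1/(40376 + 13225) = 1/53601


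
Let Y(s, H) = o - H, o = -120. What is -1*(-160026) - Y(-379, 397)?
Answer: 160543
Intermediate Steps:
Y(s, H) = -120 - H
-1*(-160026) - Y(-379, 397) = -1*(-160026) - (-120 - 1*397) = 160026 - (-120 - 397) = 160026 - 1*(-517) = 160026 + 517 = 160543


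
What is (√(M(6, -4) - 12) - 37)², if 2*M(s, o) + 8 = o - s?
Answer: (37 - I*√21)² ≈ 1348.0 - 339.11*I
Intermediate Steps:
M(s, o) = -4 + o/2 - s/2 (M(s, o) = -4 + (o - s)/2 = -4 + (o/2 - s/2) = -4 + o/2 - s/2)
(√(M(6, -4) - 12) - 37)² = (√((-4 + (½)*(-4) - ½*6) - 12) - 37)² = (√((-4 - 2 - 3) - 12) - 37)² = (√(-9 - 12) - 37)² = (√(-21) - 37)² = (I*√21 - 37)² = (-37 + I*√21)²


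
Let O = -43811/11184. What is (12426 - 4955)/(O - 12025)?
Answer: -83555664/134531411 ≈ -0.62109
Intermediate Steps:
O = -43811/11184 (O = -43811*1/11184 = -43811/11184 ≈ -3.9173)
(12426 - 4955)/(O - 12025) = (12426 - 4955)/(-43811/11184 - 12025) = 7471/(-134531411/11184) = 7471*(-11184/134531411) = -83555664/134531411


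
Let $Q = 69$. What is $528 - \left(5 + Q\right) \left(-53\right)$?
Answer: $4450$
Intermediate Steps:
$528 - \left(5 + Q\right) \left(-53\right) = 528 - \left(5 + 69\right) \left(-53\right) = 528 - 74 \left(-53\right) = 528 - -3922 = 528 + 3922 = 4450$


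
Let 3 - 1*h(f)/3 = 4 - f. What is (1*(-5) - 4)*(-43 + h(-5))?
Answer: 549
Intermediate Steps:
h(f) = -3 + 3*f (h(f) = 9 - 3*(4 - f) = 9 + (-12 + 3*f) = -3 + 3*f)
(1*(-5) - 4)*(-43 + h(-5)) = (1*(-5) - 4)*(-43 + (-3 + 3*(-5))) = (-5 - 4)*(-43 + (-3 - 15)) = -9*(-43 - 18) = -9*(-61) = 549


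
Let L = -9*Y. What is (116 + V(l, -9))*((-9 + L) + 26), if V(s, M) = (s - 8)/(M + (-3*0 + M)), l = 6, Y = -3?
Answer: 45980/9 ≈ 5108.9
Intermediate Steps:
L = 27 (L = -9*(-3) = 27)
V(s, M) = (-8 + s)/(2*M) (V(s, M) = (-8 + s)/(M + (0 + M)) = (-8 + s)/(M + M) = (-8 + s)/((2*M)) = (-8 + s)*(1/(2*M)) = (-8 + s)/(2*M))
(116 + V(l, -9))*((-9 + L) + 26) = (116 + (½)*(-8 + 6)/(-9))*((-9 + 27) + 26) = (116 + (½)*(-⅑)*(-2))*(18 + 26) = (116 + ⅑)*44 = (1045/9)*44 = 45980/9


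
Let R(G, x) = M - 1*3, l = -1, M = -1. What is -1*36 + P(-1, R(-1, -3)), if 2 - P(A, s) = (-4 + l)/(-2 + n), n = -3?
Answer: -35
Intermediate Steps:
R(G, x) = -4 (R(G, x) = -1 - 1*3 = -1 - 3 = -4)
P(A, s) = 1 (P(A, s) = 2 - (-4 - 1)/(-2 - 3) = 2 - (-5)/(-5) = 2 - (-5)*(-1)/5 = 2 - 1*1 = 2 - 1 = 1)
-1*36 + P(-1, R(-1, -3)) = -1*36 + 1 = -36 + 1 = -35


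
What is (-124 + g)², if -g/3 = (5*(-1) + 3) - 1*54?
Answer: 1936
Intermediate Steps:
g = 168 (g = -3*((5*(-1) + 3) - 1*54) = -3*((-5 + 3) - 54) = -3*(-2 - 54) = -3*(-56) = 168)
(-124 + g)² = (-124 + 168)² = 44² = 1936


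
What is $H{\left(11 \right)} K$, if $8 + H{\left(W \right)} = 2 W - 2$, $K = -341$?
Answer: $-4092$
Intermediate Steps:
$H{\left(W \right)} = -10 + 2 W$ ($H{\left(W \right)} = -8 + \left(2 W - 2\right) = -8 + \left(-2 + 2 W\right) = -10 + 2 W$)
$H{\left(11 \right)} K = \left(-10 + 2 \cdot 11\right) \left(-341\right) = \left(-10 + 22\right) \left(-341\right) = 12 \left(-341\right) = -4092$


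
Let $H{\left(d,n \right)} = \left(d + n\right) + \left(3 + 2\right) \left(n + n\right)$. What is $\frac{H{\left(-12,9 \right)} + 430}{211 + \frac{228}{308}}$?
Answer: $\frac{39809}{16304} \approx 2.4417$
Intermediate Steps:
$H{\left(d,n \right)} = d + 11 n$ ($H{\left(d,n \right)} = \left(d + n\right) + 5 \cdot 2 n = \left(d + n\right) + 10 n = d + 11 n$)
$\frac{H{\left(-12,9 \right)} + 430}{211 + \frac{228}{308}} = \frac{\left(-12 + 11 \cdot 9\right) + 430}{211 + \frac{228}{308}} = \frac{\left(-12 + 99\right) + 430}{211 + 228 \cdot \frac{1}{308}} = \frac{87 + 430}{211 + \frac{57}{77}} = \frac{517}{\frac{16304}{77}} = 517 \cdot \frac{77}{16304} = \frac{39809}{16304}$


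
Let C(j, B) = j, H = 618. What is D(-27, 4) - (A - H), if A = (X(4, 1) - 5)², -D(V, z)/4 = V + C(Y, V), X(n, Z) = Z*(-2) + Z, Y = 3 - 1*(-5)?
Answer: 658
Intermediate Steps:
Y = 8 (Y = 3 + 5 = 8)
X(n, Z) = -Z (X(n, Z) = -2*Z + Z = -Z)
D(V, z) = -32 - 4*V (D(V, z) = -4*(V + 8) = -4*(8 + V) = -32 - 4*V)
A = 36 (A = (-1*1 - 5)² = (-1 - 5)² = (-6)² = 36)
D(-27, 4) - (A - H) = (-32 - 4*(-27)) - (36 - 1*618) = (-32 + 108) - (36 - 618) = 76 - 1*(-582) = 76 + 582 = 658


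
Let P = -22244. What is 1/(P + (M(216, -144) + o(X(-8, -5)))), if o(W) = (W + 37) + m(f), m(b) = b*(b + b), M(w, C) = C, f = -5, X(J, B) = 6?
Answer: -1/22295 ≈ -4.4853e-5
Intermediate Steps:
m(b) = 2*b**2 (m(b) = b*(2*b) = 2*b**2)
o(W) = 87 + W (o(W) = (W + 37) + 2*(-5)**2 = (37 + W) + 2*25 = (37 + W) + 50 = 87 + W)
1/(P + (M(216, -144) + o(X(-8, -5)))) = 1/(-22244 + (-144 + (87 + 6))) = 1/(-22244 + (-144 + 93)) = 1/(-22244 - 51) = 1/(-22295) = -1/22295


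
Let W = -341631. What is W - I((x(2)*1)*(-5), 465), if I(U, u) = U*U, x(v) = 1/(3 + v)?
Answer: -341632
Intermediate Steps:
I(U, u) = U²
W - I((x(2)*1)*(-5), 465) = -341631 - ((1/(3 + 2))*(-5))² = -341631 - ((1/5)*(-5))² = -341631 - (((⅕)*1)*(-5))² = -341631 - ((⅕)*(-5))² = -341631 - 1*(-1)² = -341631 - 1*1 = -341631 - 1 = -341632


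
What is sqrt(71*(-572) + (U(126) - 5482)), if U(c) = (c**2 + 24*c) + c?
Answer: 2*I*sqrt(6767) ≈ 164.52*I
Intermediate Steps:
U(c) = c**2 + 25*c
sqrt(71*(-572) + (U(126) - 5482)) = sqrt(71*(-572) + (126*(25 + 126) - 5482)) = sqrt(-40612 + (126*151 - 5482)) = sqrt(-40612 + (19026 - 5482)) = sqrt(-40612 + 13544) = sqrt(-27068) = 2*I*sqrt(6767)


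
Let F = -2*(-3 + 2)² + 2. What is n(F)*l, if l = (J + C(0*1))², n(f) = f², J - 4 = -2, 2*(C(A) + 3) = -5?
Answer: 0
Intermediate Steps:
C(A) = -11/2 (C(A) = -3 + (½)*(-5) = -3 - 5/2 = -11/2)
J = 2 (J = 4 - 2 = 2)
F = 0 (F = -2*(-1)² + 2 = -2*1 + 2 = -2 + 2 = 0)
l = 49/4 (l = (2 - 11/2)² = (-7/2)² = 49/4 ≈ 12.250)
n(F)*l = 0²*(49/4) = 0*(49/4) = 0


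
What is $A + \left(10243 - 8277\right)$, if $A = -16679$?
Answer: $-14713$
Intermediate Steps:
$A + \left(10243 - 8277\right) = -16679 + \left(10243 - 8277\right) = -16679 + 1966 = -14713$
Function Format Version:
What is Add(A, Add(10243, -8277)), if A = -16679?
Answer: -14713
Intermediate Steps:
Add(A, Add(10243, -8277)) = Add(-16679, Add(10243, -8277)) = Add(-16679, 1966) = -14713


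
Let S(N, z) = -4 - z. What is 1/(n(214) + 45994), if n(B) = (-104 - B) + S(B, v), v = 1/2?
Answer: 2/91343 ≈ 2.1895e-5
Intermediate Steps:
v = ½ ≈ 0.50000
n(B) = -217/2 - B (n(B) = (-104 - B) + (-4 - 1*½) = (-104 - B) + (-4 - ½) = (-104 - B) - 9/2 = -217/2 - B)
1/(n(214) + 45994) = 1/((-217/2 - 1*214) + 45994) = 1/((-217/2 - 214) + 45994) = 1/(-645/2 + 45994) = 1/(91343/2) = 2/91343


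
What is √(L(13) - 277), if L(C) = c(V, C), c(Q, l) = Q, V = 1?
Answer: 2*I*√69 ≈ 16.613*I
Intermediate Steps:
L(C) = 1
√(L(13) - 277) = √(1 - 277) = √(-276) = 2*I*√69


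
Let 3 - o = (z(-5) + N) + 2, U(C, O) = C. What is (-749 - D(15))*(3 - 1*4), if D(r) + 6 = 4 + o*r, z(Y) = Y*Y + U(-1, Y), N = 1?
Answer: 387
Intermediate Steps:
z(Y) = -1 + Y² (z(Y) = Y*Y - 1 = Y² - 1 = -1 + Y²)
o = -24 (o = 3 - (((-1 + (-5)²) + 1) + 2) = 3 - (((-1 + 25) + 1) + 2) = 3 - ((24 + 1) + 2) = 3 - (25 + 2) = 3 - 1*27 = 3 - 27 = -24)
D(r) = -2 - 24*r (D(r) = -6 + (4 - 24*r) = -2 - 24*r)
(-749 - D(15))*(3 - 1*4) = (-749 - (-2 - 24*15))*(3 - 1*4) = (-749 - (-2 - 360))*(3 - 4) = (-749 - 1*(-362))*(-1) = (-749 + 362)*(-1) = -387*(-1) = 387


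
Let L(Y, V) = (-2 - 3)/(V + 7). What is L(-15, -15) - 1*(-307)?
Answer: 2461/8 ≈ 307.63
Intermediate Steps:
L(Y, V) = -5/(7 + V)
L(-15, -15) - 1*(-307) = -5/(7 - 15) - 1*(-307) = -5/(-8) + 307 = -5*(-⅛) + 307 = 5/8 + 307 = 2461/8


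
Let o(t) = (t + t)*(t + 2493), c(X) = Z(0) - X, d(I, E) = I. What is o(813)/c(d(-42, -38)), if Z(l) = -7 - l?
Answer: 5375556/35 ≈ 1.5359e+5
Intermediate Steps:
c(X) = -7 - X (c(X) = (-7 - 1*0) - X = (-7 + 0) - X = -7 - X)
o(t) = 2*t*(2493 + t) (o(t) = (2*t)*(2493 + t) = 2*t*(2493 + t))
o(813)/c(d(-42, -38)) = (2*813*(2493 + 813))/(-7 - 1*(-42)) = (2*813*3306)/(-7 + 42) = 5375556/35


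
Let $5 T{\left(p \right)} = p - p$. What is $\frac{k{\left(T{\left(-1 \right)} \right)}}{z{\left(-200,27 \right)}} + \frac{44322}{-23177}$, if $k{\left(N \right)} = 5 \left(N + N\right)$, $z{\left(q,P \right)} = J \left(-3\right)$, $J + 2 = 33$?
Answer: $- \frac{44322}{23177} \approx -1.9123$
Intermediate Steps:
$J = 31$ ($J = -2 + 33 = 31$)
$z{\left(q,P \right)} = -93$ ($z{\left(q,P \right)} = 31 \left(-3\right) = -93$)
$T{\left(p \right)} = 0$ ($T{\left(p \right)} = \frac{p - p}{5} = \frac{1}{5} \cdot 0 = 0$)
$k{\left(N \right)} = 10 N$ ($k{\left(N \right)} = 5 \cdot 2 N = 10 N$)
$\frac{k{\left(T{\left(-1 \right)} \right)}}{z{\left(-200,27 \right)}} + \frac{44322}{-23177} = \frac{10 \cdot 0}{-93} + \frac{44322}{-23177} = 0 \left(- \frac{1}{93}\right) + 44322 \left(- \frac{1}{23177}\right) = 0 - \frac{44322}{23177} = - \frac{44322}{23177}$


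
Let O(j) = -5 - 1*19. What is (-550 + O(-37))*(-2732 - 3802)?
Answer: 3750516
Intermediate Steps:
O(j) = -24 (O(j) = -5 - 19 = -24)
(-550 + O(-37))*(-2732 - 3802) = (-550 - 24)*(-2732 - 3802) = -574*(-6534) = 3750516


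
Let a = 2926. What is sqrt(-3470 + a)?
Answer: 4*I*sqrt(34) ≈ 23.324*I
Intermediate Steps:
sqrt(-3470 + a) = sqrt(-3470 + 2926) = sqrt(-544) = 4*I*sqrt(34)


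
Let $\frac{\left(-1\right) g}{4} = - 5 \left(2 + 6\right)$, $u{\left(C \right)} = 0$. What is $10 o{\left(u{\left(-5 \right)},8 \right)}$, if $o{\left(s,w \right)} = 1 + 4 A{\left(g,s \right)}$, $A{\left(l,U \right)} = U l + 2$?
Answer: $90$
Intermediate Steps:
$g = 160$ ($g = - 4 \left(- 5 \left(2 + 6\right)\right) = - 4 \left(\left(-5\right) 8\right) = \left(-4\right) \left(-40\right) = 160$)
$A{\left(l,U \right)} = 2 + U l$
$o{\left(s,w \right)} = 9 + 640 s$ ($o{\left(s,w \right)} = 1 + 4 \left(2 + s 160\right) = 1 + 4 \left(2 + 160 s\right) = 1 + \left(8 + 640 s\right) = 9 + 640 s$)
$10 o{\left(u{\left(-5 \right)},8 \right)} = 10 \left(9 + 640 \cdot 0\right) = 10 \left(9 + 0\right) = 10 \cdot 9 = 90$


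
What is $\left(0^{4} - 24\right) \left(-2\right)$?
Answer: $48$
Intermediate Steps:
$\left(0^{4} - 24\right) \left(-2\right) = \left(0 - 24\right) \left(-2\right) = \left(-24\right) \left(-2\right) = 48$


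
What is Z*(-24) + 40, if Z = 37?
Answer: -848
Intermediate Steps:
Z*(-24) + 40 = 37*(-24) + 40 = -888 + 40 = -848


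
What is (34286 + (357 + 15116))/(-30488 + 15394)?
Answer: -49759/15094 ≈ -3.2966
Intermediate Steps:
(34286 + (357 + 15116))/(-30488 + 15394) = (34286 + 15473)/(-15094) = 49759*(-1/15094) = -49759/15094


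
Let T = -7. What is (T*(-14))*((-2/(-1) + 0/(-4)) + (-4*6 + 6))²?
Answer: 25088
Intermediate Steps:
(T*(-14))*((-2/(-1) + 0/(-4)) + (-4*6 + 6))² = (-7*(-14))*((-2/(-1) + 0/(-4)) + (-4*6 + 6))² = 98*((-2*(-1) + 0*(-¼)) + (-24 + 6))² = 98*((2 + 0) - 18)² = 98*(2 - 18)² = 98*(-16)² = 98*256 = 25088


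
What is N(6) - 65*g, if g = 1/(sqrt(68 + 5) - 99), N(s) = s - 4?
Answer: 25891/9728 + 65*sqrt(73)/9728 ≈ 2.7186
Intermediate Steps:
N(s) = -4 + s
g = 1/(-99 + sqrt(73)) (g = 1/(sqrt(73) - 99) = 1/(-99 + sqrt(73)) ≈ -0.011055)
N(6) - 65*g = (-4 + 6) - 65*(-99/9728 - sqrt(73)/9728) = 2 + (6435/9728 + 65*sqrt(73)/9728) = 25891/9728 + 65*sqrt(73)/9728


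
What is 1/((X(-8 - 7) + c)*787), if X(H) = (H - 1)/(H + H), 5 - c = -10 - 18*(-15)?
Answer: -15/3003979 ≈ -4.9934e-6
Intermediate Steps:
c = -255 (c = 5 - (-10 - 18*(-15)) = 5 - (-10 + 270) = 5 - 1*260 = 5 - 260 = -255)
X(H) = (-1 + H)/(2*H) (X(H) = (-1 + H)/((2*H)) = (-1 + H)*(1/(2*H)) = (-1 + H)/(2*H))
1/((X(-8 - 7) + c)*787) = 1/(((-1 + (-8 - 7))/(2*(-8 - 7)) - 255)*787) = 1/(((½)*(-1 - 15)/(-15) - 255)*787) = 1/(((½)*(-1/15)*(-16) - 255)*787) = 1/((8/15 - 255)*787) = 1/(-3817/15*787) = 1/(-3003979/15) = -15/3003979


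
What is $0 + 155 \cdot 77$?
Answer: $11935$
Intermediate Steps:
$0 + 155 \cdot 77 = 0 + 11935 = 11935$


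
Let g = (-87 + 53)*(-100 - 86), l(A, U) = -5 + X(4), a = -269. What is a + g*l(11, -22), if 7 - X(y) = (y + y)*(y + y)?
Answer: -392357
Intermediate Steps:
X(y) = 7 - 4*y**2 (X(y) = 7 - (y + y)*(y + y) = 7 - 2*y*2*y = 7 - 4*y**2)
l(A, U) = -62 (l(A, U) = -5 + (7 - 4*4**2) = -5 + (7 - 4*16) = -5 + (7 - 64) = -5 - 57 = -62)
g = 6324 (g = -34*(-186) = 6324)
a + g*l(11, -22) = -269 + 6324*(-62) = -269 - 392088 = -392357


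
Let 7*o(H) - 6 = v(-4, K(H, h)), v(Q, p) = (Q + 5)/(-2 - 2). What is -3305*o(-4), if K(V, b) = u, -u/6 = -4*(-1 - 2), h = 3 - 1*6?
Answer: -76015/28 ≈ -2714.8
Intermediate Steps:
h = -3 (h = 3 - 6 = -3)
u = -72 (u = -(-24)*(-1 - 2) = -(-24)*(-3) = -6*12 = -72)
K(V, b) = -72
v(Q, p) = -5/4 - Q/4 (v(Q, p) = (5 + Q)/(-4) = (5 + Q)*(-¼) = -5/4 - Q/4)
o(H) = 23/28 (o(H) = 6/7 + (-5/4 - ¼*(-4))/7 = 6/7 + (-5/4 + 1)/7 = 6/7 + (⅐)*(-¼) = 6/7 - 1/28 = 23/28)
-3305*o(-4) = -3305*23/28 = -76015/28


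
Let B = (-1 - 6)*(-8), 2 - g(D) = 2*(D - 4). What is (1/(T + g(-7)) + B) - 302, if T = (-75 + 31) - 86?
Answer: -26077/106 ≈ -246.01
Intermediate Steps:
g(D) = 10 - 2*D (g(D) = 2 - 2*(D - 4) = 2 - 2*(-4 + D) = 2 - (-8 + 2*D) = 2 + (8 - 2*D) = 10 - 2*D)
B = 56 (B = -7*(-8) = 56)
T = -130 (T = -44 - 86 = -130)
(1/(T + g(-7)) + B) - 302 = (1/(-130 + (10 - 2*(-7))) + 56) - 302 = (1/(-130 + (10 + 14)) + 56) - 302 = (1/(-130 + 24) + 56) - 302 = (1/(-106) + 56) - 302 = (-1/106 + 56) - 302 = 5935/106 - 302 = -26077/106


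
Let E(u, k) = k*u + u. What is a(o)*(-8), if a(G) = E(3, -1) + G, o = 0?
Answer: 0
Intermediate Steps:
E(u, k) = u + k*u
a(G) = G (a(G) = 3*(1 - 1) + G = 3*0 + G = 0 + G = G)
a(o)*(-8) = 0*(-8) = 0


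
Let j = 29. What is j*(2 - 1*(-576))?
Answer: 16762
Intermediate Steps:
j*(2 - 1*(-576)) = 29*(2 - 1*(-576)) = 29*(2 + 576) = 29*578 = 16762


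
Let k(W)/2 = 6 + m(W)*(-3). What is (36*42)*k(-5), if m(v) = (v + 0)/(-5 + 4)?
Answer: -27216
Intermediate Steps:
m(v) = -v (m(v) = v/(-1) = v*(-1) = -v)
k(W) = 12 + 6*W (k(W) = 2*(6 - W*(-3)) = 2*(6 + 3*W) = 12 + 6*W)
(36*42)*k(-5) = (36*42)*(12 + 6*(-5)) = 1512*(12 - 30) = 1512*(-18) = -27216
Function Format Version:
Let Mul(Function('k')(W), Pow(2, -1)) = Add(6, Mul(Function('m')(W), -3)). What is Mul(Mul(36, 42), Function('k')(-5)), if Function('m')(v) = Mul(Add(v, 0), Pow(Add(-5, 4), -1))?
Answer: -27216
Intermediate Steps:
Function('m')(v) = Mul(-1, v) (Function('m')(v) = Mul(v, Pow(-1, -1)) = Mul(v, -1) = Mul(-1, v))
Function('k')(W) = Add(12, Mul(6, W)) (Function('k')(W) = Mul(2, Add(6, Mul(Mul(-1, W), -3))) = Mul(2, Add(6, Mul(3, W))) = Add(12, Mul(6, W)))
Mul(Mul(36, 42), Function('k')(-5)) = Mul(Mul(36, 42), Add(12, Mul(6, -5))) = Mul(1512, Add(12, -30)) = Mul(1512, -18) = -27216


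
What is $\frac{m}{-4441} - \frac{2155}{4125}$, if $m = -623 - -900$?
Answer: $- \frac{2142596}{3663825} \approx -0.5848$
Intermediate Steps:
$m = 277$ ($m = -623 + 900 = 277$)
$\frac{m}{-4441} - \frac{2155}{4125} = \frac{277}{-4441} - \frac{2155}{4125} = 277 \left(- \frac{1}{4441}\right) - \frac{431}{825} = - \frac{277}{4441} - \frac{431}{825} = - \frac{2142596}{3663825}$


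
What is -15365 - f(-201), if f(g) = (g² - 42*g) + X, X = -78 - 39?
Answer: -64091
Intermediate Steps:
X = -117
f(g) = -117 + g² - 42*g (f(g) = (g² - 42*g) - 117 = -117 + g² - 42*g)
-15365 - f(-201) = -15365 - (-117 + (-201)² - 42*(-201)) = -15365 - (-117 + 40401 + 8442) = -15365 - 1*48726 = -15365 - 48726 = -64091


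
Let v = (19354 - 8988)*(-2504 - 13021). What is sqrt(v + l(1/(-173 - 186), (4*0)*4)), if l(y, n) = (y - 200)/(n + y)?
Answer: I*sqrt(160860349) ≈ 12683.0*I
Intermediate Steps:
l(y, n) = (-200 + y)/(n + y)
v = -160932150 (v = 10366*(-15525) = -160932150)
sqrt(v + l(1/(-173 - 186), (4*0)*4)) = sqrt(-160932150 + (-200 + 1/(-173 - 186))/((4*0)*4 + 1/(-173 - 186))) = sqrt(-160932150 + (-200 + 1/(-359))/(0*4 + 1/(-359))) = sqrt(-160932150 + (-200 - 1/359)/(0 - 1/359)) = sqrt(-160932150 - 71801/359/(-1/359)) = sqrt(-160932150 - 359*(-71801/359)) = sqrt(-160932150 + 71801) = sqrt(-160860349) = I*sqrt(160860349)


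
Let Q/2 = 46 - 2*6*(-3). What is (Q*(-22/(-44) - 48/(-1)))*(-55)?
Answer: -437470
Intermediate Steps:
Q = 164 (Q = 2*(46 - 2*6*(-3)) = 2*(46 - 12*(-3)) = 2*(46 + 36) = 2*82 = 164)
(Q*(-22/(-44) - 48/(-1)))*(-55) = (164*(-22/(-44) - 48/(-1)))*(-55) = (164*(-22*(-1/44) - 48*(-1)))*(-55) = (164*(1/2 + 48))*(-55) = (164*(97/2))*(-55) = 7954*(-55) = -437470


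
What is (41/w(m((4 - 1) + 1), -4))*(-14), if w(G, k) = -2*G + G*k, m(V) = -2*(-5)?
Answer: 287/30 ≈ 9.5667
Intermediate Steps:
m(V) = 10
(41/w(m((4 - 1) + 1), -4))*(-14) = (41/((10*(-2 - 4))))*(-14) = (41/((10*(-6))))*(-14) = (41/(-60))*(-14) = (41*(-1/60))*(-14) = -41/60*(-14) = 287/30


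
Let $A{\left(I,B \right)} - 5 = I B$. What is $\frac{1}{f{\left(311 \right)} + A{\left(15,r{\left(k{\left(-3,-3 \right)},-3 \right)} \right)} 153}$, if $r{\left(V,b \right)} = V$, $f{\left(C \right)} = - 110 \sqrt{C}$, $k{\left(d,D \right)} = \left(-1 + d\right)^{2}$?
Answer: $\frac{7497}{280272425} + \frac{22 \sqrt{311}}{280272425} \approx 2.8133 \cdot 10^{-5}$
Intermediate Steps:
$A{\left(I,B \right)} = 5 + B I$ ($A{\left(I,B \right)} = 5 + I B = 5 + B I$)
$\frac{1}{f{\left(311 \right)} + A{\left(15,r{\left(k{\left(-3,-3 \right)},-3 \right)} \right)} 153} = \frac{1}{- 110 \sqrt{311} + \left(5 + \left(-1 - 3\right)^{2} \cdot 15\right) 153} = \frac{1}{- 110 \sqrt{311} + \left(5 + \left(-4\right)^{2} \cdot 15\right) 153} = \frac{1}{- 110 \sqrt{311} + \left(5 + 16 \cdot 15\right) 153} = \frac{1}{- 110 \sqrt{311} + \left(5 + 240\right) 153} = \frac{1}{- 110 \sqrt{311} + 245 \cdot 153} = \frac{1}{- 110 \sqrt{311} + 37485} = \frac{1}{37485 - 110 \sqrt{311}}$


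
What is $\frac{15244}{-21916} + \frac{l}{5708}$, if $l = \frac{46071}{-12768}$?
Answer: $- \frac{92665709131}{133102705792} \approx -0.6962$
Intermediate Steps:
$l = - \frac{15357}{4256}$ ($l = 46071 \left(- \frac{1}{12768}\right) = - \frac{15357}{4256} \approx -3.6083$)
$\frac{15244}{-21916} + \frac{l}{5708} = \frac{15244}{-21916} - \frac{15357}{4256 \cdot 5708} = 15244 \left(- \frac{1}{21916}\right) - \frac{15357}{24293248} = - \frac{3811}{5479} - \frac{15357}{24293248} = - \frac{92665709131}{133102705792}$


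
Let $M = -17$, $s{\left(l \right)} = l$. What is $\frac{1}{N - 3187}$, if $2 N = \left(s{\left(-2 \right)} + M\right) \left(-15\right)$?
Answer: $- \frac{2}{6089} \approx -0.00032846$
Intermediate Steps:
$N = \frac{285}{2}$ ($N = \frac{\left(-2 - 17\right) \left(-15\right)}{2} = \frac{\left(-19\right) \left(-15\right)}{2} = \frac{1}{2} \cdot 285 = \frac{285}{2} \approx 142.5$)
$\frac{1}{N - 3187} = \frac{1}{\frac{285}{2} - 3187} = \frac{1}{- \frac{6089}{2}} = - \frac{2}{6089}$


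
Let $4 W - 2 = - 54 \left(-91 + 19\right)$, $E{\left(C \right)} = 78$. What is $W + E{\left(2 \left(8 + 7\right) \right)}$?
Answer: $\frac{2101}{2} \approx 1050.5$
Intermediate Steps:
$W = \frac{1945}{2}$ ($W = \frac{1}{2} + \frac{\left(-54\right) \left(-91 + 19\right)}{4} = \frac{1}{2} + \frac{\left(-54\right) \left(-72\right)}{4} = \frac{1}{2} + \frac{1}{4} \cdot 3888 = \frac{1}{2} + 972 = \frac{1945}{2} \approx 972.5$)
$W + E{\left(2 \left(8 + 7\right) \right)} = \frac{1945}{2} + 78 = \frac{2101}{2}$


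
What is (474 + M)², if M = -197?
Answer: 76729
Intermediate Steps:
(474 + M)² = (474 - 197)² = 277² = 76729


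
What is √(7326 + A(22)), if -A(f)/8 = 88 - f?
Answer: √6798 ≈ 82.450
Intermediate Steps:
A(f) = -704 + 8*f (A(f) = -8*(88 - f) = -704 + 8*f)
√(7326 + A(22)) = √(7326 + (-704 + 8*22)) = √(7326 + (-704 + 176)) = √(7326 - 528) = √6798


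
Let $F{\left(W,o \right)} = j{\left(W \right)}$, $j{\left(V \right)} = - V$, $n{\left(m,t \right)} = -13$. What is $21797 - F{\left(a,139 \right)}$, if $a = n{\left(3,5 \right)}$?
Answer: $21784$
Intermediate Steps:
$a = -13$
$F{\left(W,o \right)} = - W$
$21797 - F{\left(a,139 \right)} = 21797 - \left(-1\right) \left(-13\right) = 21797 - 13 = 21784$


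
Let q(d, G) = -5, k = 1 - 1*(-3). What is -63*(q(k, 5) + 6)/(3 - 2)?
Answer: -63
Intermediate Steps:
k = 4 (k = 1 + 3 = 4)
-63*(q(k, 5) + 6)/(3 - 2) = -63*(-5 + 6)/(3 - 2) = -63/1 = -63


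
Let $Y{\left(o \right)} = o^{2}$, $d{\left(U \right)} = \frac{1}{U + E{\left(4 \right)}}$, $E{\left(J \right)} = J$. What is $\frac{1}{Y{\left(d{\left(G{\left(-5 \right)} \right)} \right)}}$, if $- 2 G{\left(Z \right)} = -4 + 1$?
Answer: $\frac{121}{4} \approx 30.25$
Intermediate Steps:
$G{\left(Z \right)} = \frac{3}{2}$ ($G{\left(Z \right)} = - \frac{-4 + 1}{2} = \left(- \frac{1}{2}\right) \left(-3\right) = \frac{3}{2}$)
$d{\left(U \right)} = \frac{1}{4 + U}$ ($d{\left(U \right)} = \frac{1}{U + 4} = \frac{1}{4 + U}$)
$\frac{1}{Y{\left(d{\left(G{\left(-5 \right)} \right)} \right)}} = \frac{1}{\left(\frac{1}{4 + \frac{3}{2}}\right)^{2}} = \frac{1}{\left(\frac{1}{\frac{11}{2}}\right)^{2}} = \frac{1}{\left(\frac{2}{11}\right)^{2}} = \frac{1}{\frac{4}{121}} = \frac{121}{4}$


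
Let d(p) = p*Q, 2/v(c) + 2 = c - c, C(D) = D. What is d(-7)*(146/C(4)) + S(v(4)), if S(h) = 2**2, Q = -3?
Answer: 1541/2 ≈ 770.50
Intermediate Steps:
v(c) = -1 (v(c) = 2/(-2 + (c - c)) = 2/(-2 + 0) = 2/(-2) = 2*(-1/2) = -1)
S(h) = 4
d(p) = -3*p (d(p) = p*(-3) = -3*p)
d(-7)*(146/C(4)) + S(v(4)) = (-3*(-7))*(146/4) + 4 = 21*(146*(1/4)) + 4 = 21*(73/2) + 4 = 1533/2 + 4 = 1541/2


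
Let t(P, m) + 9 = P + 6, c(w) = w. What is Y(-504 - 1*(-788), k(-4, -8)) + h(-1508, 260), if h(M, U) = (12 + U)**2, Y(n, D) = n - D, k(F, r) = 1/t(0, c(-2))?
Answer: 222805/3 ≈ 74268.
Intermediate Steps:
t(P, m) = -3 + P (t(P, m) = -9 + (P + 6) = -9 + (6 + P) = -3 + P)
k(F, r) = -1/3 (k(F, r) = 1/(-3 + 0) = 1/(-3) = -1/3)
Y(-504 - 1*(-788), k(-4, -8)) + h(-1508, 260) = ((-504 - 1*(-788)) - 1*(-1/3)) + (12 + 260)**2 = ((-504 + 788) + 1/3) + 272**2 = (284 + 1/3) + 73984 = 853/3 + 73984 = 222805/3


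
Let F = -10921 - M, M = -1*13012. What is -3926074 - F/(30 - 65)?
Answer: -137410499/35 ≈ -3.9260e+6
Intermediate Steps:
M = -13012
F = 2091 (F = -10921 - 1*(-13012) = -10921 + 13012 = 2091)
-3926074 - F/(30 - 65) = -3926074 - 2091/(30 - 65) = -3926074 - 2091/(-35) = -3926074 - (-1)*2091/35 = -3926074 - 1*(-2091/35) = -3926074 + 2091/35 = -137410499/35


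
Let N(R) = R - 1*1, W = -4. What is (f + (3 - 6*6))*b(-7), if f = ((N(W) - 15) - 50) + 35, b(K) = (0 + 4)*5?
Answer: -1360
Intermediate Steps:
b(K) = 20 (b(K) = 4*5 = 20)
N(R) = -1 + R (N(R) = R - 1 = -1 + R)
f = -35 (f = (((-1 - 4) - 15) - 50) + 35 = ((-5 - 15) - 50) + 35 = (-20 - 50) + 35 = -70 + 35 = -35)
(f + (3 - 6*6))*b(-7) = (-35 + (3 - 6*6))*20 = (-35 + (3 - 36))*20 = (-35 - 33)*20 = -68*20 = -1360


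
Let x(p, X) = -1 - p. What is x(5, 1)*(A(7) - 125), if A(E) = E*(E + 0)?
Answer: 456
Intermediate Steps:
A(E) = E² (A(E) = E*E = E²)
x(5, 1)*(A(7) - 125) = (-1 - 1*5)*(7² - 125) = (-1 - 5)*(49 - 125) = -6*(-76) = 456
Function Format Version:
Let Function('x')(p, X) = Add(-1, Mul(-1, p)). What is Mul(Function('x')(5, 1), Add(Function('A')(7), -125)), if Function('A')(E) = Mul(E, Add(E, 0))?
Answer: 456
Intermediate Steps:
Function('A')(E) = Pow(E, 2) (Function('A')(E) = Mul(E, E) = Pow(E, 2))
Mul(Function('x')(5, 1), Add(Function('A')(7), -125)) = Mul(Add(-1, Mul(-1, 5)), Add(Pow(7, 2), -125)) = Mul(Add(-1, -5), Add(49, -125)) = Mul(-6, -76) = 456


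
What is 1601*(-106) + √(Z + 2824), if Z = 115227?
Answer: -169706 + √118051 ≈ -1.6936e+5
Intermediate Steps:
1601*(-106) + √(Z + 2824) = 1601*(-106) + √(115227 + 2824) = -169706 + √118051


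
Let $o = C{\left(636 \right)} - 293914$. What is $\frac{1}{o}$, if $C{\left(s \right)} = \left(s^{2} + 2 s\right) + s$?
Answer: $\frac{1}{112490} \approx 8.8897 \cdot 10^{-6}$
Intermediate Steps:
$C{\left(s \right)} = s^{2} + 3 s$
$o = 112490$ ($o = 636 \left(3 + 636\right) - 293914 = 636 \cdot 639 - 293914 = 406404 - 293914 = 112490$)
$\frac{1}{o} = \frac{1}{112490}$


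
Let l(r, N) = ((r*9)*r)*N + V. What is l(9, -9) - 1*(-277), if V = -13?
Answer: -6297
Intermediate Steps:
l(r, N) = -13 + 9*N*r**2 (l(r, N) = ((r*9)*r)*N - 13 = ((9*r)*r)*N - 13 = (9*r**2)*N - 13 = 9*N*r**2 - 13 = -13 + 9*N*r**2)
l(9, -9) - 1*(-277) = (-13 + 9*(-9)*9**2) - 1*(-277) = (-13 + 9*(-9)*81) + 277 = (-13 - 6561) + 277 = -6574 + 277 = -6297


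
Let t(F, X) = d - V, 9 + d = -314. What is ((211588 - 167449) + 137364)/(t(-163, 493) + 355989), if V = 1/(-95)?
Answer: 5747595/11262757 ≈ 0.51032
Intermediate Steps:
V = -1/95 ≈ -0.010526
d = -323 (d = -9 - 314 = -323)
t(F, X) = -30684/95 (t(F, X) = -323 - 1*(-1/95) = -323 + 1/95 = -30684/95)
((211588 - 167449) + 137364)/(t(-163, 493) + 355989) = ((211588 - 167449) + 137364)/(-30684/95 + 355989) = (44139 + 137364)/(33788271/95) = 181503*(95/33788271) = 5747595/11262757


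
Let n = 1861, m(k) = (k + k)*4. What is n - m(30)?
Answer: 1621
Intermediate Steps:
m(k) = 8*k (m(k) = (2*k)*4 = 8*k)
n - m(30) = 1861 - 8*30 = 1861 - 1*240 = 1861 - 240 = 1621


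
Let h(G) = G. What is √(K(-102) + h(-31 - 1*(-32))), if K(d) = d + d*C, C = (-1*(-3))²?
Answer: I*√1019 ≈ 31.922*I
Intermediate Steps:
C = 9 (C = 3² = 9)
K(d) = 10*d (K(d) = d + d*9 = d + 9*d = 10*d)
√(K(-102) + h(-31 - 1*(-32))) = √(10*(-102) + (-31 - 1*(-32))) = √(-1020 + (-31 + 32)) = √(-1020 + 1) = √(-1019) = I*√1019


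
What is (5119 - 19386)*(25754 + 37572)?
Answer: -903472042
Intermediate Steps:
(5119 - 19386)*(25754 + 37572) = -14267*63326 = -903472042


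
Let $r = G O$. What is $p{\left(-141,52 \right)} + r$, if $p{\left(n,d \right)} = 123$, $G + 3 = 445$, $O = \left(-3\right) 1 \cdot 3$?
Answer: $-3855$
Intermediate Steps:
$O = -9$ ($O = \left(-3\right) 3 = -9$)
$G = 442$ ($G = -3 + 445 = 442$)
$r = -3978$ ($r = 442 \left(-9\right) = -3978$)
$p{\left(-141,52 \right)} + r = 123 - 3978 = -3855$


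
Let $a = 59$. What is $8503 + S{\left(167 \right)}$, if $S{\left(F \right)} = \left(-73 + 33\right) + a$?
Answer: $8522$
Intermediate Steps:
$S{\left(F \right)} = 19$ ($S{\left(F \right)} = \left(-73 + 33\right) + 59 = -40 + 59 = 19$)
$8503 + S{\left(167 \right)} = 8503 + 19 = 8522$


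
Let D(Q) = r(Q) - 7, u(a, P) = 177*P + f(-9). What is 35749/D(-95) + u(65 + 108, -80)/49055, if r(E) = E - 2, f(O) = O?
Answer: -1755140771/5101720 ≈ -344.03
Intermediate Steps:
r(E) = -2 + E
u(a, P) = -9 + 177*P (u(a, P) = 177*P - 9 = -9 + 177*P)
D(Q) = -9 + Q (D(Q) = (-2 + Q) - 7 = -9 + Q)
35749/D(-95) + u(65 + 108, -80)/49055 = 35749/(-9 - 95) + (-9 + 177*(-80))/49055 = 35749/(-104) + (-9 - 14160)*(1/49055) = 35749*(-1/104) - 14169*1/49055 = -35749/104 - 14169/49055 = -1755140771/5101720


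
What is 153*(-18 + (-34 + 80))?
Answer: 4284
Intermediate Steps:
153*(-18 + (-34 + 80)) = 153*(-18 + 46) = 153*28 = 4284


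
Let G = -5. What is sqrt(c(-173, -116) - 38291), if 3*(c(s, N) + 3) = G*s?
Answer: I*sqrt(342051)/3 ≈ 194.95*I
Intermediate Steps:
c(s, N) = -3 - 5*s/3 (c(s, N) = -3 + (-5*s)/3 = -3 - 5*s/3)
sqrt(c(-173, -116) - 38291) = sqrt((-3 - 5/3*(-173)) - 38291) = sqrt((-3 + 865/3) - 38291) = sqrt(856/3 - 38291) = sqrt(-114017/3) = I*sqrt(342051)/3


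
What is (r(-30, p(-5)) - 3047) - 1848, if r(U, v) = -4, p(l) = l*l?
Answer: -4899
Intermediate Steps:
p(l) = l**2
(r(-30, p(-5)) - 3047) - 1848 = (-4 - 3047) - 1848 = -3051 - 1848 = -4899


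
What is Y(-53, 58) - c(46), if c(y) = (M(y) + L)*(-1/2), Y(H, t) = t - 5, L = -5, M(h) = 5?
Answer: 53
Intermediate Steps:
Y(H, t) = -5 + t
c(y) = 0 (c(y) = (5 - 5)*(-1/2) = 0*(-1*½) = 0*(-½) = 0)
Y(-53, 58) - c(46) = (-5 + 58) - 1*0 = 53 + 0 = 53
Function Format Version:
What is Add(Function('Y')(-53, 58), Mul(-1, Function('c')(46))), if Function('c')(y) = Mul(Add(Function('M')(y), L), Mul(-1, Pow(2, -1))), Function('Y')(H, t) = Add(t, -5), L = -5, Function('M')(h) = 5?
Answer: 53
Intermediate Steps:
Function('Y')(H, t) = Add(-5, t)
Function('c')(y) = 0 (Function('c')(y) = Mul(Add(5, -5), Mul(-1, Pow(2, -1))) = Mul(0, Mul(-1, Rational(1, 2))) = Mul(0, Rational(-1, 2)) = 0)
Add(Function('Y')(-53, 58), Mul(-1, Function('c')(46))) = Add(Add(-5, 58), Mul(-1, 0)) = Add(53, 0) = 53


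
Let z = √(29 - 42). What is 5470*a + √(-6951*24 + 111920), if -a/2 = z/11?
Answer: I*(2*√13726 - 10940*√13/11) ≈ -3351.6*I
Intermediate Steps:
z = I*√13 (z = √(-13) = I*√13 ≈ 3.6056*I)
a = -2*I*√13/11 ≈ -0.65555*I
5470*a + √(-6951*24 + 111920) = 5470*(-2*I*√13/11) + √(-6951*24 + 111920) = -10940*I*√13/11 + √(-166824 + 111920) = -10940*I*√13/11 + √(-54904) = -10940*I*√13/11 + 2*I*√13726 = 2*I*√13726 - 10940*I*√13/11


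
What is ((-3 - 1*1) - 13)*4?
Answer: -68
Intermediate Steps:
((-3 - 1*1) - 13)*4 = ((-3 - 1) - 13)*4 = (-4 - 13)*4 = -17*4 = -68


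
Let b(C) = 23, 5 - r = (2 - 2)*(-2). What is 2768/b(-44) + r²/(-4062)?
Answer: 11243041/93426 ≈ 120.34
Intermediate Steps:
r = 5 (r = 5 - (2 - 2)*(-2) = 5 - 0*(-2) = 5 - 1*0 = 5 + 0 = 5)
2768/b(-44) + r²/(-4062) = 2768/23 + 5²/(-4062) = 2768*(1/23) + 25*(-1/4062) = 2768/23 - 25/4062 = 11243041/93426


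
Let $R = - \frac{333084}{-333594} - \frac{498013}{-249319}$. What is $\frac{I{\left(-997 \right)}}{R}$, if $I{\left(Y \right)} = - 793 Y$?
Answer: $\frac{10959499025867301}{41529719753} \approx 2.639 \cdot 10^{5}$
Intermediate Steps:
$R = \frac{41529719753}{13861887081}$ ($R = \left(-333084\right) \left(- \frac{1}{333594}\right) - - \frac{498013}{249319} = \frac{55514}{55599} + \frac{498013}{249319} = \frac{41529719753}{13861887081} \approx 2.996$)
$\frac{I{\left(-997 \right)}}{R} = \frac{\left(-793\right) \left(-997\right)}{\frac{41529719753}{13861887081}} = 790621 \cdot \frac{13861887081}{41529719753} = \frac{10959499025867301}{41529719753}$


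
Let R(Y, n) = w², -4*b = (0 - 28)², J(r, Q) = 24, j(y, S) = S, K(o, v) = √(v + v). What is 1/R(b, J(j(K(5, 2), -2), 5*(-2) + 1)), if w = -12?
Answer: 1/144 ≈ 0.0069444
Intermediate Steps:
K(o, v) = √2*√v (K(o, v) = √(2*v) = √2*√v)
b = -196 (b = -(0 - 28)²/4 = -¼*(-28)² = -¼*784 = -196)
R(Y, n) = 144 (R(Y, n) = (-12)² = 144)
1/R(b, J(j(K(5, 2), -2), 5*(-2) + 1)) = 1/144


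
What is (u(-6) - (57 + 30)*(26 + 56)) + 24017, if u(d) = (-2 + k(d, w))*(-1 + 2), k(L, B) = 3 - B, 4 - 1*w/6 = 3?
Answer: 16878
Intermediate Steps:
w = 6 (w = 24 - 6*3 = 24 - 18 = 6)
u(d) = -5 (u(d) = (-2 + (3 - 1*6))*(-1 + 2) = (-2 + (3 - 6))*1 = (-2 - 3)*1 = -5*1 = -5)
(u(-6) - (57 + 30)*(26 + 56)) + 24017 = (-5 - (57 + 30)*(26 + 56)) + 24017 = (-5 - 87*82) + 24017 = (-5 - 1*7134) + 24017 = (-5 - 7134) + 24017 = -7139 + 24017 = 16878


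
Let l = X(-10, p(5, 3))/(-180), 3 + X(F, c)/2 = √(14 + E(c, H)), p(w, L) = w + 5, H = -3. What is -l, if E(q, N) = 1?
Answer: -1/30 + √15/90 ≈ 0.0096998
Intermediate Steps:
p(w, L) = 5 + w
X(F, c) = -6 + 2*√15 (X(F, c) = -6 + 2*√(14 + 1) = -6 + 2*√15)
l = 1/30 - √15/90 (l = (-6 + 2*√15)/(-180) = (-6 + 2*√15)*(-1/180) = 1/30 - √15/90 ≈ -0.0096998)
-l = -(1/30 - √15/90) = -1/30 + √15/90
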